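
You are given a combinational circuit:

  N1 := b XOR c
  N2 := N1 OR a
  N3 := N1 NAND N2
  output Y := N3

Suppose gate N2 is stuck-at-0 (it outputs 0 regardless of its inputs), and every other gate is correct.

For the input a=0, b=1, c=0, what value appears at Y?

1

Propagate with N2 forced: N1=1, N2=0 [stuck-at-0], N3=1.
So Y = 1. (Without the fault it would be 0.)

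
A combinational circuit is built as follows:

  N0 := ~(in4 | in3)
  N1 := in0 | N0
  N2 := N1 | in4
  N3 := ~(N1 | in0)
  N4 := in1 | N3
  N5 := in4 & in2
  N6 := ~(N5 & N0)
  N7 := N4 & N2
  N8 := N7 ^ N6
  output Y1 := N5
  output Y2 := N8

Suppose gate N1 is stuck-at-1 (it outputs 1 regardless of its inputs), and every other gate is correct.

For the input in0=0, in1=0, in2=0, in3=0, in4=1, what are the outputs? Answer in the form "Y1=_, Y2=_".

Y1=0, Y2=1

Propagate with N1 forced: N0=0, N1=1 [stuck-at-1], N2=1, N3=0, N4=0, N5=0, N6=1, N7=0, N8=1.
So the outputs are Y1=0, Y2=1. (Without the fault they would be Y1=0, Y2=0.)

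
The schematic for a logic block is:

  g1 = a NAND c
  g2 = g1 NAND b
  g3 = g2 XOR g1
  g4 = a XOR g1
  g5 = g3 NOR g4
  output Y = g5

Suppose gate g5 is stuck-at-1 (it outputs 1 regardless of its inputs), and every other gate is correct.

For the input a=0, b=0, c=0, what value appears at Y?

1

Propagate with g5 forced: g1=1, g2=1, g3=0, g4=1, g5=1 [stuck-at-1].
So Y = 1. (Without the fault it would be 0.)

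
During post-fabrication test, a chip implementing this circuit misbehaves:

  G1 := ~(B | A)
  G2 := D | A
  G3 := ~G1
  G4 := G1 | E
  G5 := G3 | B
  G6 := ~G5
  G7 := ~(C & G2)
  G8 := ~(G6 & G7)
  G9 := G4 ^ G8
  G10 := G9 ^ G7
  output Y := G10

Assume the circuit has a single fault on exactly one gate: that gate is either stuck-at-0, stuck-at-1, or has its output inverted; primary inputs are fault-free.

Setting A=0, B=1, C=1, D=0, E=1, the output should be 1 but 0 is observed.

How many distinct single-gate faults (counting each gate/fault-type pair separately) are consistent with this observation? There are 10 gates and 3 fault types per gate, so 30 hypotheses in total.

16

Fault-free: G1=0, G2=0, G3=1, G4=1, G5=1, G6=0, G7=1, G8=1, G9=0, G10=1 → 1. Observed 0.
  G1: none of the 3 fault types match ✗
  G2: stuck-at-1, inverted output ✓; others ✗
  G3: none of the 3 fault types match ✗
  G4: stuck-at-0, inverted output ✓; others ✗
  G5: stuck-at-0, inverted output ✓; others ✗
  G6: stuck-at-1, inverted output ✓; others ✗
  G7: stuck-at-0, inverted output ✓; others ✗
  G8: stuck-at-0, inverted output ✓; others ✗
  G9: stuck-at-1, inverted output ✓; others ✗
  G10: stuck-at-0, inverted output ✓; others ✗
Consistent faults: {G2 stuck-at-1, G2 inverted output, G4 stuck-at-0, G4 inverted output, G5 stuck-at-0, G5 inverted output, G6 stuck-at-1, G6 inverted output, G7 stuck-at-0, G7 inverted output, G8 stuck-at-0, G8 inverted output, G9 stuck-at-1, G9 inverted output, G10 stuck-at-0, G10 inverted output} — 16 in all.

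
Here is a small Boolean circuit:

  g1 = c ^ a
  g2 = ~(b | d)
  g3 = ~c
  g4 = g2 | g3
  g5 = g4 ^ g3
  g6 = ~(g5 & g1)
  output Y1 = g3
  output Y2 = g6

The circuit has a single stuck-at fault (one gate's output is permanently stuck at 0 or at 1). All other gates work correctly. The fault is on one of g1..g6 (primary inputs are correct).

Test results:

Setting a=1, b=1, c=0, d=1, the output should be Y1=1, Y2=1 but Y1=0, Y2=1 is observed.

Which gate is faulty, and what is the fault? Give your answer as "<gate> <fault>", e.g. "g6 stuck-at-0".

g3 stuck-at-0

Fault-free values for test 1 (a=1, b=1, c=0, d=1): g1=1, g2=0, g3=1, g4=1, g5=0, g6=1, giving Y1=1, Y2=1. Observed Y1=0, Y2=1.
Test 1: faults giving observed Y1=0, Y2=1 are {g3 stuck-at-0}.
Only g3 stuck-at-0 is consistent with every test.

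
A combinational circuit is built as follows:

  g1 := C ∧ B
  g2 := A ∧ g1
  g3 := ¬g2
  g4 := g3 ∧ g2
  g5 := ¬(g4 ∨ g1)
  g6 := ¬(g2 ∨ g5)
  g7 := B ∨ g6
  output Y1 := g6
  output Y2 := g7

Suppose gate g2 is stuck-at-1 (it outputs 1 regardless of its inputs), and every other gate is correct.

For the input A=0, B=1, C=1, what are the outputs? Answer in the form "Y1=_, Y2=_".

Y1=0, Y2=1

Propagate with g2 forced: g1=1, g2=1 [stuck-at-1], g3=0, g4=0, g5=0, g6=0, g7=1.
So the outputs are Y1=0, Y2=1. (Without the fault they would be Y1=1, Y2=1.)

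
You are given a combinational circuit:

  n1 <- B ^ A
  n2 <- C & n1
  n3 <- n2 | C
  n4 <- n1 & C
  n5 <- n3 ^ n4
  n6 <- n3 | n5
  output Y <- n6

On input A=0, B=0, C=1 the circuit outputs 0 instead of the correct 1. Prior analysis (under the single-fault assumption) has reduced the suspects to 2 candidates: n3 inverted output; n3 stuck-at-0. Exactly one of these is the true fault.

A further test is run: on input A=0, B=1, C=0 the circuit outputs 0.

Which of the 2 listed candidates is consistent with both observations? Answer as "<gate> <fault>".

Evaluate each candidate on input A=0, B=1, C=0:
  n3 inverted output: n1=1, n2=0, n3=1 [inverted output], n4=0, n5=1, n6=1 → 1 — eliminated
  n3 stuck-at-0: n1=1, n2=0, n3=0 [stuck-at-0], n4=0, n5=0, n6=0 → 0 — matches
Only n3 stuck-at-0 reproduces the observed 0.

n3 stuck-at-0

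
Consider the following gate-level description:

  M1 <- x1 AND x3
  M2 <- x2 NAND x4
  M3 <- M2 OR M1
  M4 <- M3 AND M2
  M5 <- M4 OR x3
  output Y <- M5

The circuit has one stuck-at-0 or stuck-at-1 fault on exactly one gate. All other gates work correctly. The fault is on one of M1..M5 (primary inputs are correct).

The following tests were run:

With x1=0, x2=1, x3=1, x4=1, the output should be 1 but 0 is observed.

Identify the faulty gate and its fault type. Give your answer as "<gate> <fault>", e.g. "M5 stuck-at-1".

M5 stuck-at-0

Fault-free values for test 1 (x1=0, x2=1, x3=1, x4=1): M1=0, M2=0, M3=0, M4=0, M5=1, giving Y=1. Observed 0.
Test 1: faults giving observed 0 are {M5 stuck-at-0}.
Only M5 stuck-at-0 is consistent with every test.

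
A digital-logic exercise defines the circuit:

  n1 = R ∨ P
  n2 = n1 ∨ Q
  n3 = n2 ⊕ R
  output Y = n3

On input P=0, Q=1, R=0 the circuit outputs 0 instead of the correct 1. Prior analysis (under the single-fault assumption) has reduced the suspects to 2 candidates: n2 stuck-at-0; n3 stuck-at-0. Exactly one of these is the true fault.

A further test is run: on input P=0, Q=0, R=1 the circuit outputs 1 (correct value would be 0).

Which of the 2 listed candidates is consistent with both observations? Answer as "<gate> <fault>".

n2 stuck-at-0

Evaluate each candidate on input P=0, Q=0, R=1:
  n2 stuck-at-0: n1=1, n2=0 [stuck-at-0], n3=1 → 1 — matches
  n3 stuck-at-0: n1=1, n2=1, n3=0 [stuck-at-0] → 0 — eliminated
Only n2 stuck-at-0 reproduces the observed 1.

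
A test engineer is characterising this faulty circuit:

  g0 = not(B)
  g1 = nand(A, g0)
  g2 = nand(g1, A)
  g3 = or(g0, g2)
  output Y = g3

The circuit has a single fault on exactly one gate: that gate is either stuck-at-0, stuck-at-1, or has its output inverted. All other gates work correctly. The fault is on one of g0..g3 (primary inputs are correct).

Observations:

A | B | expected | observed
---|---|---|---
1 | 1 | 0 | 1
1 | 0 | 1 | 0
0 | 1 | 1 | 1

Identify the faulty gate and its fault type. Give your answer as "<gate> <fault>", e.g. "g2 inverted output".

Fault-free values for test 1 (A=1, B=1): g0=0, g1=1, g2=0, g3=0, giving Y=0. Observed 1.
Test 1: faults giving observed 1 are {g0 stuck-at-1, g0 inverted output, g1 stuck-at-0, g1 inverted output, g2 stuck-at-1, g2 inverted output, g3 stuck-at-1, g3 inverted output}.
Test 2 (A=1, B=0): fault-free g0=1, g1=0, g2=1, g3=1 → 1; observed 0. Eliminates g0 stuck-at-1, g1 stuck-at-0, g1 inverted output, g2 stuck-at-1, g2 inverted output, g3 stuck-at-1.
Test 3 (A=0, B=1): fault-free g0=0, g1=1, g2=1, g3=1 → 1; observed 1. Eliminates g3 inverted output.
Only g0 inverted output is consistent with every test.

g0 inverted output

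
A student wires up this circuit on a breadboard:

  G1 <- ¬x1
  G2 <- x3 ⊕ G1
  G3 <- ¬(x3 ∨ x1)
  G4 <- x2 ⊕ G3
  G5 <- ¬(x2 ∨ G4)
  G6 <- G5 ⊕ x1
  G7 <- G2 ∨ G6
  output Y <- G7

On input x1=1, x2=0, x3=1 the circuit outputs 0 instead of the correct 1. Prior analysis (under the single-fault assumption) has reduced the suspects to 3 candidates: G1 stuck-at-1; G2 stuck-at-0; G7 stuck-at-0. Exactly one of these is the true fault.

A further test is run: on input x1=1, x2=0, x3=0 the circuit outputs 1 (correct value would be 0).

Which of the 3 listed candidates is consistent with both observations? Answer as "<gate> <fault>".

Evaluate each candidate on input x1=1, x2=0, x3=0:
  G1 stuck-at-1: G1=1 [stuck-at-1], G2=1, G3=0, G4=0, G5=1, G6=0, G7=1 → 1 — matches
  G2 stuck-at-0: G1=0, G2=0 [stuck-at-0], G3=0, G4=0, G5=1, G6=0, G7=0 → 0 — eliminated
  G7 stuck-at-0: G1=0, G2=0, G3=0, G4=0, G5=1, G6=0, G7=0 [stuck-at-0] → 0 — eliminated
Only G1 stuck-at-1 reproduces the observed 1.

G1 stuck-at-1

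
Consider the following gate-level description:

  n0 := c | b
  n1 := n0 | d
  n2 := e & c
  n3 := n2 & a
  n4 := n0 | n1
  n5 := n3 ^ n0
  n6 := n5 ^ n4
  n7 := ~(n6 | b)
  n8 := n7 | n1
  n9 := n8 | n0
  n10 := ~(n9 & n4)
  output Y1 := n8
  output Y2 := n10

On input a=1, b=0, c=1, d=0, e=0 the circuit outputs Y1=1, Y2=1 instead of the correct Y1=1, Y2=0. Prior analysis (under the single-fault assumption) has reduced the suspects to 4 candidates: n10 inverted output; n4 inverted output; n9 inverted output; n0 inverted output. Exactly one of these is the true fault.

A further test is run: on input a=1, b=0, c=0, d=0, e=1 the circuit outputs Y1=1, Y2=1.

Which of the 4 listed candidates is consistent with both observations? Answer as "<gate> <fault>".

n9 inverted output

Evaluate each candidate on input a=1, b=0, c=0, d=0, e=1:
  n10 inverted output: n0=0, n1=0, n2=0, n3=0, n4=0, n5=0, n6=0, n7=1, n8=1, n9=1, n10=0 [inverted output] → Y1=1, Y2=0 — eliminated
  n4 inverted output: n0=0, n1=0, n2=0, n3=0, n4=1 [inverted output], n5=0, n6=1, n7=0, n8=0, n9=0, n10=1 → Y1=0, Y2=1 — eliminated
  n9 inverted output: n0=0, n1=0, n2=0, n3=0, n4=0, n5=0, n6=0, n7=1, n8=1, n9=0 [inverted output], n10=1 → Y1=1, Y2=1 — matches
  n0 inverted output: n0=1 [inverted output], n1=1, n2=0, n3=0, n4=1, n5=1, n6=0, n7=1, n8=1, n9=1, n10=0 → Y1=1, Y2=0 — eliminated
Only n9 inverted output reproduces the observed Y1=1, Y2=1.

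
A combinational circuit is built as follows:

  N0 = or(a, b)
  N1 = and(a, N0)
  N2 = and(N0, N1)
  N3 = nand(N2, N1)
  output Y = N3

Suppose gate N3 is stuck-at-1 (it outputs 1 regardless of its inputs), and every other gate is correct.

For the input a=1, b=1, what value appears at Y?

1

Propagate with N3 forced: N0=1, N1=1, N2=1, N3=1 [stuck-at-1].
So Y = 1. (Without the fault it would be 0.)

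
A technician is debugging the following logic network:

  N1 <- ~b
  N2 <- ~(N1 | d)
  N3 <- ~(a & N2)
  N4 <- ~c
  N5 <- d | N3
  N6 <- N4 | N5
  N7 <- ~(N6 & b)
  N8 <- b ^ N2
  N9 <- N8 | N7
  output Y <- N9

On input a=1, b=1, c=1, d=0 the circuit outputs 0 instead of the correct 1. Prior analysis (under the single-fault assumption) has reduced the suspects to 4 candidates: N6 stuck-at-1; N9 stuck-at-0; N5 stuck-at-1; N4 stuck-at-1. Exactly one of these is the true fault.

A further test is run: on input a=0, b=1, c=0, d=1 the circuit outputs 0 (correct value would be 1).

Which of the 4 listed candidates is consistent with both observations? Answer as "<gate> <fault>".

N9 stuck-at-0

Evaluate each candidate on input a=0, b=1, c=0, d=1:
  N6 stuck-at-1: N1=0, N2=0, N3=1, N4=1, N5=1, N6=1 [stuck-at-1], N7=0, N8=1, N9=1 → 1 — eliminated
  N9 stuck-at-0: N1=0, N2=0, N3=1, N4=1, N5=1, N6=1, N7=0, N8=1, N9=0 [stuck-at-0] → 0 — matches
  N5 stuck-at-1: N1=0, N2=0, N3=1, N4=1, N5=1 [stuck-at-1], N6=1, N7=0, N8=1, N9=1 → 1 — eliminated
  N4 stuck-at-1: N1=0, N2=0, N3=1, N4=1 [stuck-at-1], N5=1, N6=1, N7=0, N8=1, N9=1 → 1 — eliminated
Only N9 stuck-at-0 reproduces the observed 0.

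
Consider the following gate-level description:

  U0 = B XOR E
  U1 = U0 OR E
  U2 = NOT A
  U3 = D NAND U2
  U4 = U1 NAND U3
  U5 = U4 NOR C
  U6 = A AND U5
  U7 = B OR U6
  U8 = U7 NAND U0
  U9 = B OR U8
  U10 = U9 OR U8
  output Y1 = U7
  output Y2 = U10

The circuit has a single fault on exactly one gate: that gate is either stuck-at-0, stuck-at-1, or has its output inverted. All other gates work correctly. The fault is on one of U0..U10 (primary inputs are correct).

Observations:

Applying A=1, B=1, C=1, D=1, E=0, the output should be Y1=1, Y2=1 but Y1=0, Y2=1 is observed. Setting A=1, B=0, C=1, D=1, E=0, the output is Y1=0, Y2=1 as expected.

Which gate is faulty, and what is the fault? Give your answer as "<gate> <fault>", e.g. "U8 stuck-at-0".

Fault-free values for test 1 (A=1, B=1, C=1, D=1, E=0): U0=1, U1=1, U2=0, U3=1, U4=0, U5=0, U6=0, U7=1, U8=0, U9=1, U10=1, giving Y1=1, Y2=1. Observed Y1=0, Y2=1.
Test 1: faults giving observed Y1=0, Y2=1 are {U7 stuck-at-0, U7 inverted output}.
Test 2 (A=1, B=0, C=1, D=1, E=0): fault-free U0=0, U1=0, U2=0, U3=1, U4=1, U5=0, U6=0, U7=0, U8=1, U9=1, U10=1 → Y1=0, Y2=1; observed Y1=0, Y2=1. Eliminates U7 inverted output.
Only U7 stuck-at-0 is consistent with every test.

U7 stuck-at-0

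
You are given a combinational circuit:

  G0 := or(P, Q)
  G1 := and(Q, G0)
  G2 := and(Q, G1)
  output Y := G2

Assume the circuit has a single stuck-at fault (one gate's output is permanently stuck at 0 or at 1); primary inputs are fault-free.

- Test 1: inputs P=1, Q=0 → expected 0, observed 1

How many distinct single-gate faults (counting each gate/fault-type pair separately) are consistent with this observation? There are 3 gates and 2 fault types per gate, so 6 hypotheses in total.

1

Fault-free: G0=1, G1=0, G2=0 → 0. Observed 1.
  G0 stuck-at-0: output 0 ✗
  G0 stuck-at-1: output 0 ✗
  G1 stuck-at-0: output 0 ✗
  G1 stuck-at-1: output 0 ✗
  G2 stuck-at-0: output 0 ✗
  G2 stuck-at-1: output 1 ✓
Consistent faults: {G2 stuck-at-1} — 1 in all.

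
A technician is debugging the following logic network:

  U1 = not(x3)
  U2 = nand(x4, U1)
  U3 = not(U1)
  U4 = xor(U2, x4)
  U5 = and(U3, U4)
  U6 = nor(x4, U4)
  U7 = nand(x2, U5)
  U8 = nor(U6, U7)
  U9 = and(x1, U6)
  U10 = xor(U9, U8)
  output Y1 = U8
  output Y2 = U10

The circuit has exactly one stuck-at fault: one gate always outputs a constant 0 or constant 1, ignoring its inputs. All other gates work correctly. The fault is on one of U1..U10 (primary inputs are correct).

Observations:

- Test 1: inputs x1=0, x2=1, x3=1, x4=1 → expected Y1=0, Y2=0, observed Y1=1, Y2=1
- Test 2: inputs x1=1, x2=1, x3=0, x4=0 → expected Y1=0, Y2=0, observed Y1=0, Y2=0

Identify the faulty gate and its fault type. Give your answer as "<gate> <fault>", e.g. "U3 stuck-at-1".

Fault-free values for test 1 (x1=0, x2=1, x3=1, x4=1): U1=0, U2=1, U3=1, U4=0, U5=0, U6=0, U7=1, U8=0, U9=0, U10=0, giving Y1=0, Y2=0. Observed Y1=1, Y2=1.
Test 1: faults giving observed Y1=1, Y2=1 are {U2 stuck-at-0, U4 stuck-at-1, U5 stuck-at-1, U7 stuck-at-0, U8 stuck-at-1}.
Test 2 (x1=1, x2=1, x3=0, x4=0): fault-free U1=1, U2=1, U3=0, U4=1, U5=0, U6=0, U7=1, U8=0, U9=0, U10=0 → Y1=0, Y2=0; observed Y1=0, Y2=0. Eliminates U2 stuck-at-0, U5 stuck-at-1, U7 stuck-at-0, U8 stuck-at-1.
Only U4 stuck-at-1 is consistent with every test.

U4 stuck-at-1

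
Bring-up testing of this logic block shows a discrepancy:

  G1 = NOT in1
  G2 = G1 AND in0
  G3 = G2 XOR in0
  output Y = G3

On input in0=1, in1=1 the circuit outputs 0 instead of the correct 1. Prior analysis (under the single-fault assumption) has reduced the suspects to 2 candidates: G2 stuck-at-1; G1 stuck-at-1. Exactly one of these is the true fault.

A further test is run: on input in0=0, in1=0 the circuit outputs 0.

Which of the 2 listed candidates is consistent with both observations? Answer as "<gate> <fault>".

G1 stuck-at-1

Evaluate each candidate on input in0=0, in1=0:
  G2 stuck-at-1: G1=1, G2=1 [stuck-at-1], G3=1 → 1 — eliminated
  G1 stuck-at-1: G1=1 [stuck-at-1], G2=0, G3=0 → 0 — matches
Only G1 stuck-at-1 reproduces the observed 0.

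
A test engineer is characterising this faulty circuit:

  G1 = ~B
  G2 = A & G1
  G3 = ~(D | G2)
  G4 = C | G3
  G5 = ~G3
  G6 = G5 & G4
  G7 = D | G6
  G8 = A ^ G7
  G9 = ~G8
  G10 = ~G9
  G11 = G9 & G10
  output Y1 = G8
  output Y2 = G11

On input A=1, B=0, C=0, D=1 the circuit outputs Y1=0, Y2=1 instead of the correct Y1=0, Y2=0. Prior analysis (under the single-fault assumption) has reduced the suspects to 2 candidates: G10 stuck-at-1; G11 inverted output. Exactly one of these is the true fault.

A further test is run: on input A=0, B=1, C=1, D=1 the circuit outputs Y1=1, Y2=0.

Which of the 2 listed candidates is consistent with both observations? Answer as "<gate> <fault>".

Evaluate each candidate on input A=0, B=1, C=1, D=1:
  G10 stuck-at-1: G1=0, G2=0, G3=0, G4=1, G5=1, G6=1, G7=1, G8=1, G9=0, G10=1 [stuck-at-1], G11=0 → Y1=1, Y2=0 — matches
  G11 inverted output: G1=0, G2=0, G3=0, G4=1, G5=1, G6=1, G7=1, G8=1, G9=0, G10=1, G11=1 [inverted output] → Y1=1, Y2=1 — eliminated
Only G10 stuck-at-1 reproduces the observed Y1=1, Y2=0.

G10 stuck-at-1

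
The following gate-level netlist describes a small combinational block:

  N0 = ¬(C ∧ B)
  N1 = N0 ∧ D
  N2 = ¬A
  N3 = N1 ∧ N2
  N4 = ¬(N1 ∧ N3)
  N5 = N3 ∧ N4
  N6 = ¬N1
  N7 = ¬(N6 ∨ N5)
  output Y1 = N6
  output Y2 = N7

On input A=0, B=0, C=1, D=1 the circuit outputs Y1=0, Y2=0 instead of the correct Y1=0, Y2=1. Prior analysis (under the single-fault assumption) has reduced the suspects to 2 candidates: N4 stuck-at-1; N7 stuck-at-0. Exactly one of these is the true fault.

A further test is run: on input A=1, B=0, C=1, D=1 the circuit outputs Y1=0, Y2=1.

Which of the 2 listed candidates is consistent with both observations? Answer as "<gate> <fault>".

Evaluate each candidate on input A=1, B=0, C=1, D=1:
  N4 stuck-at-1: N0=1, N1=1, N2=0, N3=0, N4=1 [stuck-at-1], N5=0, N6=0, N7=1 → Y1=0, Y2=1 — matches
  N7 stuck-at-0: N0=1, N1=1, N2=0, N3=0, N4=1, N5=0, N6=0, N7=0 [stuck-at-0] → Y1=0, Y2=0 — eliminated
Only N4 stuck-at-1 reproduces the observed Y1=0, Y2=1.

N4 stuck-at-1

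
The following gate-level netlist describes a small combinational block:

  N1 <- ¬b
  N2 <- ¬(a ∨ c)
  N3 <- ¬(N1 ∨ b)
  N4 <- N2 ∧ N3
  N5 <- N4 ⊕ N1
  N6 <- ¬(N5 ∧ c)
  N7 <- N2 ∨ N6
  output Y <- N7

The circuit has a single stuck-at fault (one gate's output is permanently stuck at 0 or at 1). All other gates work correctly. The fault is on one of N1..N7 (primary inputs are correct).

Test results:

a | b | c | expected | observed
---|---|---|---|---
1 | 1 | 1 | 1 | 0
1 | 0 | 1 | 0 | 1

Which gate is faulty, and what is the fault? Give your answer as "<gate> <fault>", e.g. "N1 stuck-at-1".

N4 stuck-at-1

Fault-free values for test 1 (a=1, b=1, c=1): N1=0, N2=0, N3=0, N4=0, N5=0, N6=1, N7=1, giving Y=1. Observed 0.
Test 1: faults giving observed 0 are {N1 stuck-at-1, N4 stuck-at-1, N5 stuck-at-1, N6 stuck-at-0, N7 stuck-at-0}.
Test 2 (a=1, b=0, c=1): fault-free N1=1, N2=0, N3=0, N4=0, N5=1, N6=0, N7=0 → 0; observed 1. Eliminates N1 stuck-at-1, N5 stuck-at-1, N6 stuck-at-0, N7 stuck-at-0.
Only N4 stuck-at-1 is consistent with every test.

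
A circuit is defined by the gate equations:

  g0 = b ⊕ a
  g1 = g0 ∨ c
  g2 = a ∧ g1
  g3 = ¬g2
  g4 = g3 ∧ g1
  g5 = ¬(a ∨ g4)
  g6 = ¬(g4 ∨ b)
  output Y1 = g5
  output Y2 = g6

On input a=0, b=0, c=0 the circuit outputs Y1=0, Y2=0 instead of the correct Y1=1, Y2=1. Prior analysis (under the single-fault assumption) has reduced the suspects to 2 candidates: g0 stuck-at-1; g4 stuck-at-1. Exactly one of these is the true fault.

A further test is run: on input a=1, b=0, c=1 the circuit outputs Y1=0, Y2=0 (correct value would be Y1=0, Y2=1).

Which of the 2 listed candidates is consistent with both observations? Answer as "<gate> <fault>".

Evaluate each candidate on input a=1, b=0, c=1:
  g0 stuck-at-1: g0=1 [stuck-at-1], g1=1, g2=1, g3=0, g4=0, g5=0, g6=1 → Y1=0, Y2=1 — eliminated
  g4 stuck-at-1: g0=1, g1=1, g2=1, g3=0, g4=1 [stuck-at-1], g5=0, g6=0 → Y1=0, Y2=0 — matches
Only g4 stuck-at-1 reproduces the observed Y1=0, Y2=0.

g4 stuck-at-1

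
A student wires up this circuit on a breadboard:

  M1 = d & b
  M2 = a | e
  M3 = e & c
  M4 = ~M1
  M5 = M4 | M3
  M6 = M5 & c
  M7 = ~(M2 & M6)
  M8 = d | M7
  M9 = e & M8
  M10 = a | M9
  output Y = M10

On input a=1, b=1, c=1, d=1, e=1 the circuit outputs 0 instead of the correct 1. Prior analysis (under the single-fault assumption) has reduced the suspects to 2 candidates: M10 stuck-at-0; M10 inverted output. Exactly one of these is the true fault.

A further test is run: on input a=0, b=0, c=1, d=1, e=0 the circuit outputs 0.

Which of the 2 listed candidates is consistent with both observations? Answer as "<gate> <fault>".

Evaluate each candidate on input a=0, b=0, c=1, d=1, e=0:
  M10 stuck-at-0: M1=0, M2=0, M3=0, M4=1, M5=1, M6=1, M7=1, M8=1, M9=0, M10=0 [stuck-at-0] → 0 — matches
  M10 inverted output: M1=0, M2=0, M3=0, M4=1, M5=1, M6=1, M7=1, M8=1, M9=0, M10=1 [inverted output] → 1 — eliminated
Only M10 stuck-at-0 reproduces the observed 0.

M10 stuck-at-0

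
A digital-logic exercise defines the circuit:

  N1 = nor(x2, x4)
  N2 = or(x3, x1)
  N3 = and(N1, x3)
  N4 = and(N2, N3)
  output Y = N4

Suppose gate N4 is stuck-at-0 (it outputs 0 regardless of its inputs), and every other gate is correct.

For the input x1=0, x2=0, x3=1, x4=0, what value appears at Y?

0

Propagate with N4 forced: N1=1, N2=1, N3=1, N4=0 [stuck-at-0].
So Y = 0. (Without the fault it would be 1.)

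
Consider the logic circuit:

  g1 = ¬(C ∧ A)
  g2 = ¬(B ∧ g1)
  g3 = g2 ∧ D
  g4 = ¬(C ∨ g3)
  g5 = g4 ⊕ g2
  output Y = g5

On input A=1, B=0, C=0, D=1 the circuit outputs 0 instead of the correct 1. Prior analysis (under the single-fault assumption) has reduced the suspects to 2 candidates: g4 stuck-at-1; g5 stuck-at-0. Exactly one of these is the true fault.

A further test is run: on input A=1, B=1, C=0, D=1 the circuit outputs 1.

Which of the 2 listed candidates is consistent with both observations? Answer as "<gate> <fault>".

Evaluate each candidate on input A=1, B=1, C=0, D=1:
  g4 stuck-at-1: g1=1, g2=0, g3=0, g4=1 [stuck-at-1], g5=1 → 1 — matches
  g5 stuck-at-0: g1=1, g2=0, g3=0, g4=1, g5=0 [stuck-at-0] → 0 — eliminated
Only g4 stuck-at-1 reproduces the observed 1.

g4 stuck-at-1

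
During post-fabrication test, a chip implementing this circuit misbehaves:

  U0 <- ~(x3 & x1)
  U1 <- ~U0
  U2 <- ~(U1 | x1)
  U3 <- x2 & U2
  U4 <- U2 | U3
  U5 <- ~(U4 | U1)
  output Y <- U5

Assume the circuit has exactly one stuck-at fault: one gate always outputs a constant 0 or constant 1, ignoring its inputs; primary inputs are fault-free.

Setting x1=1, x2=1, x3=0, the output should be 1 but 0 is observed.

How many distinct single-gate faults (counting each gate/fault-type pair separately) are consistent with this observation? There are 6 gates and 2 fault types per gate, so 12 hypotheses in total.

Fault-free: U0=1, U1=0, U2=0, U3=0, U4=0, U5=1 → 1. Observed 0.
  U0 stuck-at-0: output 0 ✓
  U0 stuck-at-1: output 1 ✗
  U1 stuck-at-0: output 1 ✗
  U1 stuck-at-1: output 0 ✓
  U2 stuck-at-0: output 1 ✗
  U2 stuck-at-1: output 0 ✓
  U3 stuck-at-0: output 1 ✗
  U3 stuck-at-1: output 0 ✓
  U4 stuck-at-0: output 1 ✗
  U4 stuck-at-1: output 0 ✓
  U5 stuck-at-0: output 0 ✓
  U5 stuck-at-1: output 1 ✗
Consistent faults: {U0 stuck-at-0, U1 stuck-at-1, U2 stuck-at-1, U3 stuck-at-1, U4 stuck-at-1, U5 stuck-at-0} — 6 in all.

6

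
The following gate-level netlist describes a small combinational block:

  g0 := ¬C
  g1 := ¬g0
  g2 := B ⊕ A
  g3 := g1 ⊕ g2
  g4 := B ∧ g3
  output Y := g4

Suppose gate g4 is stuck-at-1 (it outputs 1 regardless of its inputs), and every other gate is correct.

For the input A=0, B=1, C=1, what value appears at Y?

1

Propagate with g4 forced: g0=0, g1=1, g2=1, g3=0, g4=1 [stuck-at-1].
So Y = 1. (Without the fault it would be 0.)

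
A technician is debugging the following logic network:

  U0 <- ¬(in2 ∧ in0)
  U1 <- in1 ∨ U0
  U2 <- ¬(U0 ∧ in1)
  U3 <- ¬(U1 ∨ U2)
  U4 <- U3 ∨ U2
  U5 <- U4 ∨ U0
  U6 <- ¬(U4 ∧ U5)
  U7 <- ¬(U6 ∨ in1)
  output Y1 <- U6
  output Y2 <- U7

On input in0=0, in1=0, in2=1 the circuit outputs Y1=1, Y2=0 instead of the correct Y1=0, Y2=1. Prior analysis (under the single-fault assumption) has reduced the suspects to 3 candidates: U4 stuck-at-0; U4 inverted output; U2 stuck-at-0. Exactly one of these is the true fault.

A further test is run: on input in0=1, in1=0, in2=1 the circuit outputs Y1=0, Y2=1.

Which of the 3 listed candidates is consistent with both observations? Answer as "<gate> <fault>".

U2 stuck-at-0

Evaluate each candidate on input in0=1, in1=0, in2=1:
  U4 stuck-at-0: U0=0, U1=0, U2=1, U3=0, U4=0 [stuck-at-0], U5=0, U6=1, U7=0 → Y1=1, Y2=0 — eliminated
  U4 inverted output: U0=0, U1=0, U2=1, U3=0, U4=0 [inverted output], U5=0, U6=1, U7=0 → Y1=1, Y2=0 — eliminated
  U2 stuck-at-0: U0=0, U1=0, U2=0 [stuck-at-0], U3=1, U4=1, U5=1, U6=0, U7=1 → Y1=0, Y2=1 — matches
Only U2 stuck-at-0 reproduces the observed Y1=0, Y2=1.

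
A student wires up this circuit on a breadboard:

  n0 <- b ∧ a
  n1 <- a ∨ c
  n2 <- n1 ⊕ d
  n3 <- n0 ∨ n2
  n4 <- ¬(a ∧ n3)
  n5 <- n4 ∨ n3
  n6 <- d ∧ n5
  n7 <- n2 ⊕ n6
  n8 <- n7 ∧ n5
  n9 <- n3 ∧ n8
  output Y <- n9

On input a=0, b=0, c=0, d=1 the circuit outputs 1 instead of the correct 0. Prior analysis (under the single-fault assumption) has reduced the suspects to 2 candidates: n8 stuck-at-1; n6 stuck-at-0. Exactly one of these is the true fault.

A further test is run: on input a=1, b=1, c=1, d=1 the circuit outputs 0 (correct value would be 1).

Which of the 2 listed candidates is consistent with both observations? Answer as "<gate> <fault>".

n6 stuck-at-0

Evaluate each candidate on input a=1, b=1, c=1, d=1:
  n8 stuck-at-1: n0=1, n1=1, n2=0, n3=1, n4=0, n5=1, n6=1, n7=1, n8=1 [stuck-at-1], n9=1 → 1 — eliminated
  n6 stuck-at-0: n0=1, n1=1, n2=0, n3=1, n4=0, n5=1, n6=0 [stuck-at-0], n7=0, n8=0, n9=0 → 0 — matches
Only n6 stuck-at-0 reproduces the observed 0.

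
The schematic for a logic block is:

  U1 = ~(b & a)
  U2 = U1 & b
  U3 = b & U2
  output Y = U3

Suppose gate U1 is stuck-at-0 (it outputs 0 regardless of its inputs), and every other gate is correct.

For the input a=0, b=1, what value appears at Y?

0

Propagate with U1 forced: U1=0 [stuck-at-0], U2=0, U3=0.
So Y = 0. (Without the fault it would be 1.)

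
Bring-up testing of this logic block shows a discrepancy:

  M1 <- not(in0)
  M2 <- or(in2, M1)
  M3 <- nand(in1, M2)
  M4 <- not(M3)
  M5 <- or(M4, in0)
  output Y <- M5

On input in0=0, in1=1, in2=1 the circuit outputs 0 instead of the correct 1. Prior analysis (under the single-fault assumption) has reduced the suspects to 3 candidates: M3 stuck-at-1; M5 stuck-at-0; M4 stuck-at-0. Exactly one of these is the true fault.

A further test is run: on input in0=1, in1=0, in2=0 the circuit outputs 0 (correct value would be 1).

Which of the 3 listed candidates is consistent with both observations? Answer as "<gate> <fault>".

M5 stuck-at-0

Evaluate each candidate on input in0=1, in1=0, in2=0:
  M3 stuck-at-1: M1=0, M2=0, M3=1 [stuck-at-1], M4=0, M5=1 → 1 — eliminated
  M5 stuck-at-0: M1=0, M2=0, M3=1, M4=0, M5=0 [stuck-at-0] → 0 — matches
  M4 stuck-at-0: M1=0, M2=0, M3=1, M4=0 [stuck-at-0], M5=1 → 1 — eliminated
Only M5 stuck-at-0 reproduces the observed 0.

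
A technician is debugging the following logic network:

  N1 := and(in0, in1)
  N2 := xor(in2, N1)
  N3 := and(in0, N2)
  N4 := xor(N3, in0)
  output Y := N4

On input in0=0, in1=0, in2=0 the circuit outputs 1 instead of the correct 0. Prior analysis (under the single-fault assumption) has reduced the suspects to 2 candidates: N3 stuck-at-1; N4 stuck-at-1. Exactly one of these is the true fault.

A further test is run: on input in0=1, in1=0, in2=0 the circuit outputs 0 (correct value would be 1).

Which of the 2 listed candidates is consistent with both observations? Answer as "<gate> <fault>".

N3 stuck-at-1

Evaluate each candidate on input in0=1, in1=0, in2=0:
  N3 stuck-at-1: N1=0, N2=0, N3=1 [stuck-at-1], N4=0 → 0 — matches
  N4 stuck-at-1: N1=0, N2=0, N3=0, N4=1 [stuck-at-1] → 1 — eliminated
Only N3 stuck-at-1 reproduces the observed 0.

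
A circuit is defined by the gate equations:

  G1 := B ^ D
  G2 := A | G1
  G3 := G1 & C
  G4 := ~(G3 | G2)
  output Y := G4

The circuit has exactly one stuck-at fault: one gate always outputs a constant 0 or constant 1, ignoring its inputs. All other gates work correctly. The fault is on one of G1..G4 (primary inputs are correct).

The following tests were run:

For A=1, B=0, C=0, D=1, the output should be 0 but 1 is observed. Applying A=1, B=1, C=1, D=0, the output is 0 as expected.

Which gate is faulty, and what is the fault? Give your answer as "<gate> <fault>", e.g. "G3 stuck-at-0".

G2 stuck-at-0

Fault-free values for test 1 (A=1, B=0, C=0, D=1): G1=1, G2=1, G3=0, G4=0, giving Y=0. Observed 1.
Test 1: faults giving observed 1 are {G2 stuck-at-0, G4 stuck-at-1}.
Test 2 (A=1, B=1, C=1, D=0): fault-free G1=1, G2=1, G3=1, G4=0 → 0; observed 0. Eliminates G4 stuck-at-1.
Only G2 stuck-at-0 is consistent with every test.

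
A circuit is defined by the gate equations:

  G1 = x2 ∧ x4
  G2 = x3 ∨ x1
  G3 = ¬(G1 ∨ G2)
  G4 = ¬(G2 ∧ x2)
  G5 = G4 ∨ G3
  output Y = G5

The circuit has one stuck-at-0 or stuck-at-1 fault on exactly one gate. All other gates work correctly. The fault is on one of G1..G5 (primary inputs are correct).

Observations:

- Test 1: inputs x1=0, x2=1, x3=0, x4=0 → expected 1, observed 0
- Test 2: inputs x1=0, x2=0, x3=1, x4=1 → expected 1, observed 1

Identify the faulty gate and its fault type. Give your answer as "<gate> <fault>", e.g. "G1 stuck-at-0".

Fault-free values for test 1 (x1=0, x2=1, x3=0, x4=0): G1=0, G2=0, G3=1, G4=1, G5=1, giving Y=1. Observed 0.
Test 1: faults giving observed 0 are {G2 stuck-at-1, G5 stuck-at-0}.
Test 2 (x1=0, x2=0, x3=1, x4=1): fault-free G1=0, G2=1, G3=0, G4=1, G5=1 → 1; observed 1. Eliminates G5 stuck-at-0.
Only G2 stuck-at-1 is consistent with every test.

G2 stuck-at-1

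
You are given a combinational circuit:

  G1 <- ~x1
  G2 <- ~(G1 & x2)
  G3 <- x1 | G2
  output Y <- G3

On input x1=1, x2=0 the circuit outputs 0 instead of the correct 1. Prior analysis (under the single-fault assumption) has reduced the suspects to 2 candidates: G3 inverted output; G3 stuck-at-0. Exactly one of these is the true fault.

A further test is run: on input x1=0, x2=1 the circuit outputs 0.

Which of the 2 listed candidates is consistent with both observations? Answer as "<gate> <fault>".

Evaluate each candidate on input x1=0, x2=1:
  G3 inverted output: G1=1, G2=0, G3=1 [inverted output] → 1 — eliminated
  G3 stuck-at-0: G1=1, G2=0, G3=0 [stuck-at-0] → 0 — matches
Only G3 stuck-at-0 reproduces the observed 0.

G3 stuck-at-0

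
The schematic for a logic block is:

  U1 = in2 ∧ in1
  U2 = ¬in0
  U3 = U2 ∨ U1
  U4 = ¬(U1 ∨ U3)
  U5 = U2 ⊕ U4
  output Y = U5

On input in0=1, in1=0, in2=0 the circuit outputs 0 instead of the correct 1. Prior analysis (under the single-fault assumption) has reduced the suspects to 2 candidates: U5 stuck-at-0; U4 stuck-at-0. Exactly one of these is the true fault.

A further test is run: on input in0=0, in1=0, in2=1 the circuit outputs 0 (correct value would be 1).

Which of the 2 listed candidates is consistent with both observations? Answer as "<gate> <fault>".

Evaluate each candidate on input in0=0, in1=0, in2=1:
  U5 stuck-at-0: U1=0, U2=1, U3=1, U4=0, U5=0 [stuck-at-0] → 0 — matches
  U4 stuck-at-0: U1=0, U2=1, U3=1, U4=0 [stuck-at-0], U5=1 → 1 — eliminated
Only U5 stuck-at-0 reproduces the observed 0.

U5 stuck-at-0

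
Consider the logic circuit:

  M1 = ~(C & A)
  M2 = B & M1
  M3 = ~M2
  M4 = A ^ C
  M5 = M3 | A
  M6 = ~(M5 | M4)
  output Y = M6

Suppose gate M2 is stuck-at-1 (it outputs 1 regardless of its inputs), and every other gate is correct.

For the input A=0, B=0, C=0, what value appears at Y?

1

Propagate with M2 forced: M1=1, M2=1 [stuck-at-1], M3=0, M4=0, M5=0, M6=1.
So Y = 1. (Without the fault it would be 0.)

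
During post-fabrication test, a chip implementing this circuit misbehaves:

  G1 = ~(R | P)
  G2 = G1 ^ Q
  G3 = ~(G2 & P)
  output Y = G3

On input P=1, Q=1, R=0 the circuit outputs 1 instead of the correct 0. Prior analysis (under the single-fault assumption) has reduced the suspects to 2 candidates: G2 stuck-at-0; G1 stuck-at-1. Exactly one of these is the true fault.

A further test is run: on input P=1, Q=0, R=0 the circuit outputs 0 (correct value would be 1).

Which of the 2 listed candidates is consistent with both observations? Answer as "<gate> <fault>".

G1 stuck-at-1

Evaluate each candidate on input P=1, Q=0, R=0:
  G2 stuck-at-0: G1=0, G2=0 [stuck-at-0], G3=1 → 1 — eliminated
  G1 stuck-at-1: G1=1 [stuck-at-1], G2=1, G3=0 → 0 — matches
Only G1 stuck-at-1 reproduces the observed 0.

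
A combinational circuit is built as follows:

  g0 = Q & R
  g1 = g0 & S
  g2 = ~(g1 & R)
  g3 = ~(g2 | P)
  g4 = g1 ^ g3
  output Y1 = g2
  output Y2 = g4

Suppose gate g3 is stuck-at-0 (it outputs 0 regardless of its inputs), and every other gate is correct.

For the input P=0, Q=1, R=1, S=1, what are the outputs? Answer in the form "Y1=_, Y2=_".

Propagate with g3 forced: g0=1, g1=1, g2=0, g3=0 [stuck-at-0], g4=1.
So the outputs are Y1=0, Y2=1. (Without the fault they would be Y1=0, Y2=0.)

Y1=0, Y2=1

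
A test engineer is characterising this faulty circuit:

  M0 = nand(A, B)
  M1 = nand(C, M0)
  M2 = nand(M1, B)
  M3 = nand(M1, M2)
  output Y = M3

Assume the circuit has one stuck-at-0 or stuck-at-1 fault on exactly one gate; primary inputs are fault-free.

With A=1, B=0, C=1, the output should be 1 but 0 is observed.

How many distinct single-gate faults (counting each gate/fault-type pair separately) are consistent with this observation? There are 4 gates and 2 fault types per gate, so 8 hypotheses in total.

3

Fault-free: M0=1, M1=0, M2=1, M3=1 → 1. Observed 0.
  M0 stuck-at-0: output 0 ✓
  M0 stuck-at-1: output 1 ✗
  M1 stuck-at-0: output 1 ✗
  M1 stuck-at-1: output 0 ✓
  M2 stuck-at-0: output 1 ✗
  M2 stuck-at-1: output 1 ✗
  M3 stuck-at-0: output 0 ✓
  M3 stuck-at-1: output 1 ✗
Consistent faults: {M0 stuck-at-0, M1 stuck-at-1, M3 stuck-at-0} — 3 in all.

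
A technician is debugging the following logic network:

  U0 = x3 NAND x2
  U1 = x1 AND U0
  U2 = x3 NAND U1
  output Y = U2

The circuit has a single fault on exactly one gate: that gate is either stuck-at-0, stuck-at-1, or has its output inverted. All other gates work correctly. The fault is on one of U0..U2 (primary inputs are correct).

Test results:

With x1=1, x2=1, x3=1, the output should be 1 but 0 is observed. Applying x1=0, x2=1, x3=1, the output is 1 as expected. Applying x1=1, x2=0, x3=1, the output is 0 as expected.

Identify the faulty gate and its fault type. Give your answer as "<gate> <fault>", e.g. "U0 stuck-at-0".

Fault-free values for test 1 (x1=1, x2=1, x3=1): U0=0, U1=0, U2=1, giving Y=1. Observed 0.
Test 1: faults giving observed 0 are {U0 stuck-at-1, U0 inverted output, U1 stuck-at-1, U1 inverted output, U2 stuck-at-0, U2 inverted output}.
Test 2 (x1=0, x2=1, x3=1): fault-free U0=0, U1=0, U2=1 → 1; observed 1. Eliminates U1 stuck-at-1, U1 inverted output, U2 stuck-at-0, U2 inverted output.
Test 3 (x1=1, x2=0, x3=1): fault-free U0=1, U1=1, U2=0 → 0; observed 0. Eliminates U0 inverted output.
Only U0 stuck-at-1 is consistent with every test.

U0 stuck-at-1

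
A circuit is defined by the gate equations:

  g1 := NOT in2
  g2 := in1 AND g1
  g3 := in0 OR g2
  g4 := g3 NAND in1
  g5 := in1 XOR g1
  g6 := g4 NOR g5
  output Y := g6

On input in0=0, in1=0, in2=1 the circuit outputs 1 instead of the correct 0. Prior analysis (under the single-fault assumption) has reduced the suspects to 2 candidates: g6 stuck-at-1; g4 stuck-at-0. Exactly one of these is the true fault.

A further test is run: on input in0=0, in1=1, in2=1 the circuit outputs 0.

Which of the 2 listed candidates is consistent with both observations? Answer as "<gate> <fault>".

Evaluate each candidate on input in0=0, in1=1, in2=1:
  g6 stuck-at-1: g1=0, g2=0, g3=0, g4=1, g5=1, g6=1 [stuck-at-1] → 1 — eliminated
  g4 stuck-at-0: g1=0, g2=0, g3=0, g4=0 [stuck-at-0], g5=1, g6=0 → 0 — matches
Only g4 stuck-at-0 reproduces the observed 0.

g4 stuck-at-0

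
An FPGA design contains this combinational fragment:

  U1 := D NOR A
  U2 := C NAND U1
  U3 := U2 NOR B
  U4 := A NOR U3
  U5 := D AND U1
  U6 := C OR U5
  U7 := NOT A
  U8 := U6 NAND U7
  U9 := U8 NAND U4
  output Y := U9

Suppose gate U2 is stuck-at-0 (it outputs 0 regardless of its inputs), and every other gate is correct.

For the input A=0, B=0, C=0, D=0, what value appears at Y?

1

Propagate with U2 forced: U1=1, U2=0 [stuck-at-0], U3=1, U4=0, U5=0, U6=0, U7=1, U8=1, U9=1.
So Y = 1. (Without the fault it would be 0.)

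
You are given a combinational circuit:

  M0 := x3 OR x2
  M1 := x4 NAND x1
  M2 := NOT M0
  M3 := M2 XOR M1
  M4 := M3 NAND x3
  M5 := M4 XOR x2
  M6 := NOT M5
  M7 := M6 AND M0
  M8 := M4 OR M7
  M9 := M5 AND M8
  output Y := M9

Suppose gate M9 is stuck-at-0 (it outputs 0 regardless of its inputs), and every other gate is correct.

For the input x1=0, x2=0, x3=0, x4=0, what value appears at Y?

0

Propagate with M9 forced: M0=0, M1=1, M2=1, M3=0, M4=1, M5=1, M6=0, M7=0, M8=1, M9=0 [stuck-at-0].
So Y = 0. (Without the fault it would be 1.)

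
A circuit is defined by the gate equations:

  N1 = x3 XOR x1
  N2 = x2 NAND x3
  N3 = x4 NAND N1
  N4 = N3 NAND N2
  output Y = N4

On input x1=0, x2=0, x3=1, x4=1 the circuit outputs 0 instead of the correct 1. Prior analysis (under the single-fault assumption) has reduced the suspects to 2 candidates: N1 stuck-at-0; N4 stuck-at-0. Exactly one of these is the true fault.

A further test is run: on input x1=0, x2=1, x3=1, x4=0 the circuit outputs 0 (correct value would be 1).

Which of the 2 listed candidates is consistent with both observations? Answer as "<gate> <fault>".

N4 stuck-at-0

Evaluate each candidate on input x1=0, x2=1, x3=1, x4=0:
  N1 stuck-at-0: N1=0 [stuck-at-0], N2=0, N3=1, N4=1 → 1 — eliminated
  N4 stuck-at-0: N1=1, N2=0, N3=1, N4=0 [stuck-at-0] → 0 — matches
Only N4 stuck-at-0 reproduces the observed 0.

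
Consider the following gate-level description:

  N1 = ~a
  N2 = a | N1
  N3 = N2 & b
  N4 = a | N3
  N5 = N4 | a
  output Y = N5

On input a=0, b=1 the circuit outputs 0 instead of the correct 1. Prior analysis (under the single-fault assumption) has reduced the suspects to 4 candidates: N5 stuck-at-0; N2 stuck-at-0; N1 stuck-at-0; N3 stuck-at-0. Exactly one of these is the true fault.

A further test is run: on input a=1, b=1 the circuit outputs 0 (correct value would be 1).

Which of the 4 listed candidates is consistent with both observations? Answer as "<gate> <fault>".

N5 stuck-at-0

Evaluate each candidate on input a=1, b=1:
  N5 stuck-at-0: N1=0, N2=1, N3=1, N4=1, N5=0 [stuck-at-0] → 0 — matches
  N2 stuck-at-0: N1=0, N2=0 [stuck-at-0], N3=0, N4=1, N5=1 → 1 — eliminated
  N1 stuck-at-0: N1=0 [stuck-at-0], N2=1, N3=1, N4=1, N5=1 → 1 — eliminated
  N3 stuck-at-0: N1=0, N2=1, N3=0 [stuck-at-0], N4=1, N5=1 → 1 — eliminated
Only N5 stuck-at-0 reproduces the observed 0.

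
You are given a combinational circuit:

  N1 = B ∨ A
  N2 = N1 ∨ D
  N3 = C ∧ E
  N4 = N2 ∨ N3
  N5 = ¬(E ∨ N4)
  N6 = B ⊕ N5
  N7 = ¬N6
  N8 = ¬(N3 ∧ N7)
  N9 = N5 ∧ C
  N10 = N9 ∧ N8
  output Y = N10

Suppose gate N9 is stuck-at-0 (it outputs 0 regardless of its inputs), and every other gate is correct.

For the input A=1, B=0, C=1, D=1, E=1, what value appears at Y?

Propagate with N9 forced: N1=1, N2=1, N3=1, N4=1, N5=0, N6=0, N7=1, N8=0, N9=0 [stuck-at-0], N10=0.
So Y = 0. (Same as the fault-free value — the fault is masked on this input.)

0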